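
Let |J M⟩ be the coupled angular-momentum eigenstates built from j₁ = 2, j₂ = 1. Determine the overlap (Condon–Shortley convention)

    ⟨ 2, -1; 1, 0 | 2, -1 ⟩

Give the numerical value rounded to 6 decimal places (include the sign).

√[5·1!3!1!/6! · 1!3!1!1!1!3!] = √(3/2)
  +(−1)^0/∏(0,1,3,1,0,0)! = 1/6  (running 1/6)
  +(−1)^1/∏(1,0,2,0,1,1)! = -1/2  (running -1/3)
⟨..|..⟩ = √(3/2)·(-1/3) = -0.408248

−√(1/6) ≈ -0.408248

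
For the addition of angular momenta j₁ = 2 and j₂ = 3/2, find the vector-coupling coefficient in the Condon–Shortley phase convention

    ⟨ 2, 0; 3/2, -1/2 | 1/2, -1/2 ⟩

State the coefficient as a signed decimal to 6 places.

triangle: 3!×1!×0!/5! = 6/120
(j±m)!: 2!×2!×1!×2!×0!×1! = 8
prefactor² = (2J+1)×Δ×N² = 4/5
  k=1: −1/(1!×2!×1!×0!×0!×0!) = -1/2
Σ = -1/2  ⇒  CG² = 4/5×(-1/2)² = 1/5
CG = −√(1/5) = -0.447214

−√(1/5) ≈ -0.447214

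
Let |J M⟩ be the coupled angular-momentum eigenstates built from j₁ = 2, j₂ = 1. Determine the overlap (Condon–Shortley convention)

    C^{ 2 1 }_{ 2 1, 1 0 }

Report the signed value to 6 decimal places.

triangle: 1!×3!×1!/6! = 6/720
(j±m)!: 3!×1!×1!×1!×3!×1! = 36
prefactor² = (2J+1)×Δ×N² = 3/2
  k=0: +1/(0!×1!×1!×1!×2!×0!) = 1/2
  k=1: −1/(1!×0!×0!×0!×3!×1!) = -1/6
Σ = 1/3  ⇒  CG² = 3/2×1/3² = 1/6
CG = +√(1/6) = +0.408248

+0.408248  (= +√(1/6))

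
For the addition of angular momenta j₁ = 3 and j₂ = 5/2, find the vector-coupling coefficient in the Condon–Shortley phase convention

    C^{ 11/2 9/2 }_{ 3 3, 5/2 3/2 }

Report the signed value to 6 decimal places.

j₁+j₂−J=0  J+j₁−j₂=6  J−j₁+j₂=5  j₁+j₂+J+1=12
(j₁±m₁, j₂±m₂, J±M) = (6,0,4,1,10,1)
P² = 1492992000/11
sum k=0..0:
  [0] +1/17280 = 1/17280
S = 1/17280
C² = P²·S² = 5/11 ; C = +0.674200

+0.674200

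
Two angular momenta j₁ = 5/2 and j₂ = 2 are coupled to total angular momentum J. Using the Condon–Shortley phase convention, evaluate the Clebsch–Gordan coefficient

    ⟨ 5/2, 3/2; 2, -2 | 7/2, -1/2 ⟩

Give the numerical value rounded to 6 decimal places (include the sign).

+0.450749

triangle: 1!*4!*3!/9! = 144/362880
(j±m)!: 4!*1!*0!*4!*3!*4! = 82944
prefactor² = (2J+1)*Δ*N² = 9216/35
  k=0: +1/(0!*1!*1!*0!*3!*3!) = 1/36
Σ = 1/36  ⇒  CG² = 9216/35*1/36² = 64/315
CG = +√(64/315) = +0.450749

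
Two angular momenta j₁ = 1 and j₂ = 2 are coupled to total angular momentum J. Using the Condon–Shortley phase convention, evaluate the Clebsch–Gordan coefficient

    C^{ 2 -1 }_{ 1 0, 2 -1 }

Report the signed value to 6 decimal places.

+√(1/6) = +0.408248

j₁+j₂−J=1  J+j₁−j₂=1  J−j₁+j₂=3  j₁+j₂+J+1=6
(j₁±m₁, j₂±m₂, J±M) = (1,1,1,3,1,3)
P² = 3/2
sum k=0..1:
  [0] +1/2 = 1/2
  [1] −1/6 = -1/6
S = 1/3
C² = P²·S² = 1/6 ; C = +0.408248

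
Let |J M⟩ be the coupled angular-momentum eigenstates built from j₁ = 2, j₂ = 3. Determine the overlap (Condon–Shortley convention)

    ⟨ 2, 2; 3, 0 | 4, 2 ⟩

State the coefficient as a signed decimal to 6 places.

+0.654654

j₁+j₂−J=1  J+j₁−j₂=3  J−j₁+j₂=5  j₁+j₂+J+1=10
(j₁±m₁, j₂±m₂, J±M) = (4,0,3,3,6,2)
P² = 15552/7
sum k=0..0:
  [0] +1/72 = 1/72
S = 1/72
C² = P²·S² = 3/7 ; C = +0.654654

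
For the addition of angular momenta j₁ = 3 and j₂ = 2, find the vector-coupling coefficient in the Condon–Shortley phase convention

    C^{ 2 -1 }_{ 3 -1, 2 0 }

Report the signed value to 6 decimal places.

√[5·3!3!1!/8! · 2!4!2!2!1!3!] = √(36/7)
  +(−1)^1/∏(1,2,3,1,0,0)! = -1/12  (running -1/12)
  +(−1)^2/∏(2,1,2,0,1,1)! = 1/4  (running 1/6)
⟨..|..⟩ = √(36/7)·(1/6) = +0.377964

+√(1/7) ≈ +0.377964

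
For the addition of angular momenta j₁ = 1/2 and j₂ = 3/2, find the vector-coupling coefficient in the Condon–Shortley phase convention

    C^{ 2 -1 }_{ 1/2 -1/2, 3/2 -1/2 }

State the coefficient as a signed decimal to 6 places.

+0.866025  (= +√(3/4))

triangle: 0!*1!*3!/5! = 6/120
(j±m)!: 0!*1!*1!*2!*1!*3! = 12
prefactor² = (2J+1)*Δ*N² = 3
  k=0: +1/(0!*0!*1!*1!*0!*2!) = 1/2
Σ = 1/2  ⇒  CG² = 3*1/2² = 3/4
CG = +√(3/4) = +0.866025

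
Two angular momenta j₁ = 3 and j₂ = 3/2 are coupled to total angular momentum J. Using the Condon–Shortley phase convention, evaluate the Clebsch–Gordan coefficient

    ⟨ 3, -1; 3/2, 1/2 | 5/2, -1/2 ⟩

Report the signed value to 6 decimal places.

-0.119523

j₁+j₂−J=2  J+j₁−j₂=4  J−j₁+j₂=1  j₁+j₂+J+1=8
(j₁±m₁, j₂±m₂, J±M) = (2,4,2,1,2,3)
P² = 288/35
sum k=1..2:
  [1] −1/6 = -1/6
  [2] +1/8 = 1/8
S = -1/24
C² = P²·S² = 1/70 ; C = -0.119523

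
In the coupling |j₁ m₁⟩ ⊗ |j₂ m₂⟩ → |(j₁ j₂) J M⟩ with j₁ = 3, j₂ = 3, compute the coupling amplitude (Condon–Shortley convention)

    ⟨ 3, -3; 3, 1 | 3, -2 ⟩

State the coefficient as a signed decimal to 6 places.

j₁+j₂−J=3  J+j₁−j₂=3  J−j₁+j₂=3  j₁+j₂+J+1=10
(j₁±m₁, j₂±m₂, J±M) = (0,6,4,2,1,5)
P² = 1728
sum k=3..3:
  [3] −1/72 = -1/72
S = -1/72
C² = P²·S² = 1/3 ; C = -0.577350

-0.577350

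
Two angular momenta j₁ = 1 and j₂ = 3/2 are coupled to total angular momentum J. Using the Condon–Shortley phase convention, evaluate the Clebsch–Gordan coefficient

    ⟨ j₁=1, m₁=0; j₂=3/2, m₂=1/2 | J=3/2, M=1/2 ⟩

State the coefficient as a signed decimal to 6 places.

√[4·1!1!2!/5! · 1!1!2!1!2!1!] = √(4/15)
  +(−1)^0/∏(0,1,1,2,0,0)! = 1/2  (running 1/2)
  +(−1)^1/∏(1,0,0,1,1,1)! = -1  (running -1/2)
⟨..|..⟩ = √(4/15)·(-1/2) = -0.258199

−√(1/15) ≈ -0.258199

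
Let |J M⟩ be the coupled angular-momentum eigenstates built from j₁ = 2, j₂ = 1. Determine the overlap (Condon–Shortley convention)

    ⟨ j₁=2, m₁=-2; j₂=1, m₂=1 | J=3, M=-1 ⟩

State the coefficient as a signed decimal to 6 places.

+0.258199  (= +√(1/15))

triangle: 0!*4!*2!/7! = 48/5040
(j±m)!: 0!*4!*2!*0!*2!*4! = 2304
prefactor² = (2J+1)*Δ*N² = 768/5
  k=0: +1/(0!*0!*4!*2!*0!*0!) = 1/48
Σ = 1/48  ⇒  CG² = 768/5*1/48² = 1/15
CG = +√(1/15) = +0.258199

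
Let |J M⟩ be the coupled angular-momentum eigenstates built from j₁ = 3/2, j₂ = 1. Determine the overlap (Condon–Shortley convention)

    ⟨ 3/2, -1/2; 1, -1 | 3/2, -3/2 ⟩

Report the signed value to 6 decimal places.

+√(2/5) ≈ +0.632456

j₁+j₂−J=1  J+j₁−j₂=2  J−j₁+j₂=1  j₁+j₂+J+1=5
(j₁±m₁, j₂±m₂, J±M) = (1,2,0,2,0,3)
P² = 8/5
sum k=0..0:
  [0] +1/2 = 1/2
S = 1/2
C² = P²·S² = 2/5 ; C = +0.632456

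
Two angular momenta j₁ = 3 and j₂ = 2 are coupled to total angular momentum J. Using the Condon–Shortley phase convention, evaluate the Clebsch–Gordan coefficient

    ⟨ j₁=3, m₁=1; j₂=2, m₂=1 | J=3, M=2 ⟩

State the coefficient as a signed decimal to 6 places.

√[7·2!4!2!/9! · 4!2!3!1!5!1!] = √(64)
  +(−1)^1/∏(1,1,1,2,3,0)! = -1/12  (running -1/12)
  +(−1)^2/∏(2,0,0,1,4,1)! = 1/48  (running -1/16)
⟨..|..⟩ = √(64)·(-1/16) = -0.500000

-0.500000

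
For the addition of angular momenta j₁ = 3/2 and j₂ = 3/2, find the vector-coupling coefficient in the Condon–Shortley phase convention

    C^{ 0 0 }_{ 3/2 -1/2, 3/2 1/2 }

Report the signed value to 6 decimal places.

triangle: 3!·0!·0!/4! = 6/24
(j±m)!: 1!·2!·2!·1!·0!·0! = 4
prefactor² = (2J+1)·Δ·N² = 1
  k=2: +1/(2!·1!·0!·0!·0!·0!) = 1/2
Σ = 1/2  ⇒  CG² = 1·1/2² = 1/4
CG = +√(1/4) = +0.500000

+√(1/4) = +0.500000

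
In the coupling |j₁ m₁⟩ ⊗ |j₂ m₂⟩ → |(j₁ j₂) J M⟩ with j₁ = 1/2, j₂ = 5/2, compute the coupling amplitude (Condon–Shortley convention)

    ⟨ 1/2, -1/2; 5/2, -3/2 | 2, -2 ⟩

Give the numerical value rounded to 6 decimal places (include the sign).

−√(1/6) = -0.408248

triangle: 1!*0!*4!/6! = 24/720
(j±m)!: 0!*1!*1!*4!*0!*4! = 576
prefactor² = (2J+1)*Δ*N² = 96
  k=1: −1/(1!*0!*0!*0!*0!*4!) = -1/24
Σ = -1/24  ⇒  CG² = 96*(-1/24)² = 1/6
CG = −√(1/6) = -0.408248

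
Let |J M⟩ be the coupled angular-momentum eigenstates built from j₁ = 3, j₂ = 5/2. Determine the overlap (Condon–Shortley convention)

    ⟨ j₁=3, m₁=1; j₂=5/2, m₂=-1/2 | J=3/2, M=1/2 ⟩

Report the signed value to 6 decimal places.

triangle: 4!×2!×1!/8! = 48/40320
(j±m)!: 4!×2!×2!×3!×2!×1! = 1152
prefactor² = (2J+1)×Δ×N² = 192/35
  k=1: −1/(1!×3!×1!×1!×1!×0!) = -1/6
  k=2: +1/(2!×2!×0!×0!×2!×1!) = 1/8
Σ = -1/24  ⇒  CG² = 192/35×(-1/24)² = 1/105
CG = −√(1/105) = -0.097590

-0.097590  (= −√(1/105))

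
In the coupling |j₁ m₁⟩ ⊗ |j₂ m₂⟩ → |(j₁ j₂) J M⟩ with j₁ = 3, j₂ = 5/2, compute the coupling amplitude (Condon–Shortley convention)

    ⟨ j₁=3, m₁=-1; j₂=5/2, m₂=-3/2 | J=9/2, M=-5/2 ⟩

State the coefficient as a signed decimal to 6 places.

√[10·1!5!4!/11! · 2!4!1!4!2!7!] = √(92160/11)
  +(−1)^0/∏(0,1,4,1,1,3)! = 1/144  (running 1/144)
  +(−1)^1/∏(1,0,3,0,2,4)! = -1/288  (running 1/288)
⟨..|..⟩ = √(92160/11)·(1/288) = +0.317821

+√(10/99) ≈ +0.317821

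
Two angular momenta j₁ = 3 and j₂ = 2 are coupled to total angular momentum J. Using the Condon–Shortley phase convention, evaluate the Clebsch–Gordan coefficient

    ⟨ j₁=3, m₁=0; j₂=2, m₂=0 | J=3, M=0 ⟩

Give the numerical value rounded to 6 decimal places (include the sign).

triangle: 2!×4!×2!/9! = 96/362880
(j±m)!: 3!×3!×2!×2!×3!×3! = 5184
prefactor² = (2J+1)×Δ×N² = 48/5
  k=0: +1/(0!×2!×3!×2!×1!×0!) = 1/24
  k=1: −1/(1!×1!×2!×1!×2!×1!) = -1/4
  k=2: +1/(2!×0!×1!×0!×3!×2!) = 1/24
Σ = -1/6  ⇒  CG² = 48/5×(-1/6)² = 4/15
CG = −√(4/15) = -0.516398

−√(4/15) ≈ -0.516398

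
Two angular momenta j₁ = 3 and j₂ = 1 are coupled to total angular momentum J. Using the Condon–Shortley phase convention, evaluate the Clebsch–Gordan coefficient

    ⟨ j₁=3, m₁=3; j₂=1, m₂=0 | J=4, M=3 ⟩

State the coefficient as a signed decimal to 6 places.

j₁+j₂−J=0  J+j₁−j₂=6  J−j₁+j₂=2  j₁+j₂+J+1=9
(j₁±m₁, j₂±m₂, J±M) = (6,0,1,1,7,1)
P² = 129600
sum k=0..0:
  [0] +1/720 = 1/720
S = 1/720
C² = P²·S² = 1/4 ; C = +0.500000

+√(1/4) ≈ +0.500000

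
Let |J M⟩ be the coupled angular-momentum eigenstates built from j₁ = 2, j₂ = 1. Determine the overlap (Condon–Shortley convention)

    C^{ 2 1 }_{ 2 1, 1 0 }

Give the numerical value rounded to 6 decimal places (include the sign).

+√(1/6) ≈ +0.408248

√[5·1!3!1!/6! · 3!1!1!1!3!1!] = √(3/2)
  +(−1)^0/∏(0,1,1,1,2,0)! = 1/2  (running 1/2)
  +(−1)^1/∏(1,0,0,0,3,1)! = -1/6  (running 1/3)
⟨..|..⟩ = √(3/2)·(1/3) = +0.408248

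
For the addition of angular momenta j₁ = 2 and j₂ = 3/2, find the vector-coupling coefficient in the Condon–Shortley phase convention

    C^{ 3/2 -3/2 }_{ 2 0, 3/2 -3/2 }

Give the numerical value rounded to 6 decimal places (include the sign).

+√(1/5) = +0.447214

√[4·2!2!1!/6! · 2!2!0!3!0!3!] = √(16/5)
  +(−1)^0/∏(0,2,2,0,0,1)! = 1/4  (running 1/4)
⟨..|..⟩ = √(16/5)·(1/4) = +0.447214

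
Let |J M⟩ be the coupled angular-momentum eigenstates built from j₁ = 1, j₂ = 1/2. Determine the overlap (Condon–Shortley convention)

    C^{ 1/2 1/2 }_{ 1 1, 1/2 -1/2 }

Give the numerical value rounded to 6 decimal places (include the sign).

+√(2/3) ≈ +0.816497

j₁+j₂−J=1  J+j₁−j₂=1  J−j₁+j₂=0  j₁+j₂+J+1=3
(j₁±m₁, j₂±m₂, J±M) = (2,0,0,1,1,0)
P² = 2/3
sum k=0..0:
  [0] +1/1 = 1
S = 1
C² = P²·S² = 2/3 ; C = +0.816497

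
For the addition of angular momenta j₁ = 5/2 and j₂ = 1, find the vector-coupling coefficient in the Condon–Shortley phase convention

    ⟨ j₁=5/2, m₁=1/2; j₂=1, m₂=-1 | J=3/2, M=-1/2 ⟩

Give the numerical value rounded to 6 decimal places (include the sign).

+0.447214

√[4·2!3!0!/6! · 3!2!0!2!1!2!] = √(16/5)
  +(−1)^0/∏(0,2,2,0,1,0)! = 1/4  (running 1/4)
⟨..|..⟩ = √(16/5)·(1/4) = +0.447214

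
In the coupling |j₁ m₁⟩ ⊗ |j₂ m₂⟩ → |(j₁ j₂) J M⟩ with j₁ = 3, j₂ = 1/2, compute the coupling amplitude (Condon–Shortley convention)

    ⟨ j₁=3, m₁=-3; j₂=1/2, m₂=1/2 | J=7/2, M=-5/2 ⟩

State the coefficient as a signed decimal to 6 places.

+√(1/7) = +0.377964

j₁+j₂−J=0  J+j₁−j₂=6  J−j₁+j₂=1  j₁+j₂+J+1=8
(j₁±m₁, j₂±m₂, J±M) = (0,6,1,0,1,6)
P² = 518400/7
sum k=0..0:
  [0] +1/720 = 1/720
S = 1/720
C² = P²·S² = 1/7 ; C = +0.377964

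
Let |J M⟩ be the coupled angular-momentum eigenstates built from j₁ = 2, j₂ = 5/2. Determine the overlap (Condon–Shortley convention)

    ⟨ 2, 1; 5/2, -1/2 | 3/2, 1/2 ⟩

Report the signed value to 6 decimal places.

√[4·3!1!2!/7! · 3!1!2!3!2!1!] = √(48/35)
  +(−1)^0/∏(0,3,1,2,0,0)! = 1/12  (running 1/12)
  +(−1)^1/∏(1,2,0,1,1,1)! = -1/2  (running -5/12)
⟨..|..⟩ = √(48/35)·(-5/12) = -0.487950

-0.487950  (= −√(5/21))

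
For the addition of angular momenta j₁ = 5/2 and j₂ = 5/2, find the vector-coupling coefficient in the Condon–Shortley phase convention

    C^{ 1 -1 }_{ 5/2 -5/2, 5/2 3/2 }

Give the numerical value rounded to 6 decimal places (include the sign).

+0.377964  (= +√(1/7))

√[3·4!1!1!/7! · 0!5!4!1!0!2!] = √(576/7)
  +(−1)^4/∏(4,0,1,0,0,1)! = 1/24  (running 1/24)
⟨..|..⟩ = √(576/7)·(1/24) = +0.377964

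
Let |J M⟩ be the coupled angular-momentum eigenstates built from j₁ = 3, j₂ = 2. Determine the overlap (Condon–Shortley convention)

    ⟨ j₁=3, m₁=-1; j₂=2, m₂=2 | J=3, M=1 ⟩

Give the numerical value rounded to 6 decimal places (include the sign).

+√(2/5) = +0.632456

j₁+j₂−J=2  J+j₁−j₂=4  J−j₁+j₂=2  j₁+j₂+J+1=9
(j₁±m₁, j₂±m₂, J±M) = (2,4,4,0,4,2)
P² = 512/5
sum k=2..2:
  [2] +1/16 = 1/16
S = 1/16
C² = P²·S² = 2/5 ; C = +0.632456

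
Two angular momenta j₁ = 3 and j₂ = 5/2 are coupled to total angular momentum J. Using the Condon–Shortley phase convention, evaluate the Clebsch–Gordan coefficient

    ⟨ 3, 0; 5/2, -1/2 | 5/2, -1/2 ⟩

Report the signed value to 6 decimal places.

-0.276026  (= −√(8/105))

j₁+j₂−J=3  J+j₁−j₂=3  J−j₁+j₂=2  j₁+j₂+J+1=9
(j₁±m₁, j₂±m₂, J±M) = (3,3,2,3,2,3)
P² = 216/35
sum k=0..2:
  [0] +1/72 = 1/72
  [1] −1/4 = -1/4
  [2] +1/8 = 1/8
S = -1/9
C² = P²·S² = 8/105 ; C = -0.276026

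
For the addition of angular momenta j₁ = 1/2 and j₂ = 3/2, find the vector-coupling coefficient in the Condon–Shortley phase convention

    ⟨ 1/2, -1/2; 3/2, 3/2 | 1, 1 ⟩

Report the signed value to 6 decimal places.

j₁+j₂−J=1  J+j₁−j₂=0  J−j₁+j₂=2  j₁+j₂+J+1=4
(j₁±m₁, j₂±m₂, J±M) = (0,1,3,0,2,0)
P² = 3
sum k=1..1:
  [1] −1/2 = -1/2
S = -1/2
C² = P²·S² = 3/4 ; C = -0.866025

-0.866025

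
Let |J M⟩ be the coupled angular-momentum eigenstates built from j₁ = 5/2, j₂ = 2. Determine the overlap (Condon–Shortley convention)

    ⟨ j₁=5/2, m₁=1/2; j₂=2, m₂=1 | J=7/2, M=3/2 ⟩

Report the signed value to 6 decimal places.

triangle: 1!·4!·3!/9! = 144/362880
(j±m)!: 3!·2!·3!·1!·5!·2! = 17280
prefactor² = (2J+1)·Δ·N² = 384/7
  k=0: +1/(0!·1!·2!·3!·2!·0!) = 1/24
  k=1: −1/(1!·0!·1!·2!·3!·1!) = -1/12
Σ = -1/24  ⇒  CG² = 384/7·(-1/24)² = 2/21
CG = −√(2/21) = -0.308607

−√(2/21) ≈ -0.308607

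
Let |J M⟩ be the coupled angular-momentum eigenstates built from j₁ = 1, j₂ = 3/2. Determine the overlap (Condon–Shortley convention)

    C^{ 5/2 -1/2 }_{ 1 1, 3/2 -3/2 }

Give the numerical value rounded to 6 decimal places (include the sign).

triangle: 0!×2!×3!/6! = 12/720
(j±m)!: 2!×0!×0!×3!×2!×3! = 144
prefactor² = (2J+1)×Δ×N² = 72/5
  k=0: +1/(0!×0!×0!×0!×2!×3!) = 1/12
Σ = 1/12  ⇒  CG² = 72/5×1/12² = 1/10
CG = +√(1/10) = +0.316228

+√(1/10) ≈ +0.316228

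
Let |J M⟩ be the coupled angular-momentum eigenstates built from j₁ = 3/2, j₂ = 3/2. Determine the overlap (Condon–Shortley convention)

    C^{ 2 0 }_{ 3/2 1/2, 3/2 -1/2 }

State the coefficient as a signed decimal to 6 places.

triangle: 1!*2!*2!/6! = 4/720
(j±m)!: 2!*1!*1!*2!*2!*2! = 16
prefactor² = (2J+1)*Δ*N² = 4/9
  k=0: +1/(0!*1!*1!*1!*1!*1!) = 1
  k=1: −1/(1!*0!*0!*0!*2!*2!) = -1/4
Σ = 3/4  ⇒  CG² = 4/9*3/4² = 1/4
CG = +√(1/4) = +0.500000

+0.500000  (= +√(1/4))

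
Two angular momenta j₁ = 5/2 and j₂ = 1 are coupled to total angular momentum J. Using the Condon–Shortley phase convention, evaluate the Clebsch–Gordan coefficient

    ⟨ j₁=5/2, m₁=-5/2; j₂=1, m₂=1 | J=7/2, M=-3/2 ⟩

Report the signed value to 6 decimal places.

triangle: 0!×5!×2!/8! = 240/40320
(j±m)!: 0!×5!×2!×0!×2!×5! = 57600
prefactor² = (2J+1)×Δ×N² = 19200/7
  k=0: +1/(0!×0!×5!×2!×0!×0!) = 1/240
Σ = 1/240  ⇒  CG² = 19200/7×1/240² = 1/21
CG = +√(1/21) = +0.218218

+√(1/21) = +0.218218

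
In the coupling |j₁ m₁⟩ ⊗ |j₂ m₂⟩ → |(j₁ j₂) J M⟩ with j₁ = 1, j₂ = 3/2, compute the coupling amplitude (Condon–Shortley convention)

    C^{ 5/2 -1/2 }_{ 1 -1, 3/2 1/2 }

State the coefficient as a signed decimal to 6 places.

j₁+j₂−J=0  J+j₁−j₂=2  J−j₁+j₂=3  j₁+j₂+J+1=6
(j₁±m₁, j₂±m₂, J±M) = (0,2,2,1,2,3)
P² = 24/5
sum k=0..0:
  [0] +1/4 = 1/4
S = 1/4
C² = P²·S² = 3/10 ; C = +0.547723

+0.547723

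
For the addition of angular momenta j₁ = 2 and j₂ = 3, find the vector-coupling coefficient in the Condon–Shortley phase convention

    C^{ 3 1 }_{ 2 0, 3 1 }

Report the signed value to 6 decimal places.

√[7·2!2!4!/9! · 2!2!4!2!4!2!] = √(256/15)
  +(−1)^0/∏(0,2,2,4,0,0)! = 1/96  (running 1/96)
  +(−1)^1/∏(1,1,1,3,1,1)! = -1/6  (running -5/32)
  +(−1)^2/∏(2,0,0,2,2,2)! = 1/16  (running -3/32)
⟨..|..⟩ = √(256/15)·(-3/32) = -0.387298

-0.387298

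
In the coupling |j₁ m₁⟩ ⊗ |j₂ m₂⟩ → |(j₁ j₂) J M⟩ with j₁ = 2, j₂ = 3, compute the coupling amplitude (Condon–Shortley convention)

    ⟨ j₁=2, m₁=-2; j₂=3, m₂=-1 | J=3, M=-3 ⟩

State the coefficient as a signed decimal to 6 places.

√[7·2!2!4!/9! · 0!4!2!4!0!6!] = √(1536)
  +(−1)^2/∏(2,0,2,0,0,4)! = 1/96  (running 1/96)
⟨..|..⟩ = √(1536)·(1/96) = +0.408248

+0.408248  (= +√(1/6))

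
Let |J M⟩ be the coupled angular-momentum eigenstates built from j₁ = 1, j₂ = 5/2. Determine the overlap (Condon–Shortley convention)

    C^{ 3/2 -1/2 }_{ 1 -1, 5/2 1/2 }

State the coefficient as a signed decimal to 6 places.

+√(1/5) = +0.447214

√[4·2!0!3!/6! · 0!2!3!2!1!2!] = √(16/5)
  +(−1)^2/∏(2,0,0,1,0,2)! = 1/4  (running 1/4)
⟨..|..⟩ = √(16/5)·(1/4) = +0.447214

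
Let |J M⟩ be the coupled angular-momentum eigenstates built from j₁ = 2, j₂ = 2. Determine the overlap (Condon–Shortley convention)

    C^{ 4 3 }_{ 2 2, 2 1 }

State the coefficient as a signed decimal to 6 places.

j₁+j₂−J=0  J+j₁−j₂=4  J−j₁+j₂=4  j₁+j₂+J+1=9
(j₁±m₁, j₂±m₂, J±M) = (4,0,3,1,7,1)
P² = 10368
sum k=0..0:
  [0] +1/144 = 1/144
S = 1/144
C² = P²·S² = 1/2 ; C = +0.707107

+0.707107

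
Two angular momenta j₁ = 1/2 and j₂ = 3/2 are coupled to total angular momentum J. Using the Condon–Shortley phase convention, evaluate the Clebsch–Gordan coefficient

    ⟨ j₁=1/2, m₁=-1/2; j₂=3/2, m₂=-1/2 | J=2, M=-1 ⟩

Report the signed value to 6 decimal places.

j₁+j₂−J=0  J+j₁−j₂=1  J−j₁+j₂=3  j₁+j₂+J+1=5
(j₁±m₁, j₂±m₂, J±M) = (0,1,1,2,1,3)
P² = 3
sum k=0..0:
  [0] +1/2 = 1/2
S = 1/2
C² = P²·S² = 3/4 ; C = +0.866025

+0.866025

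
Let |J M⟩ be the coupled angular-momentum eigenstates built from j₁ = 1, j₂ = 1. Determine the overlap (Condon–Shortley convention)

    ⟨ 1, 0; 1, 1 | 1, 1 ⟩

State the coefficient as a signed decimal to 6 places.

-0.707107  (= −√(1/2))

j₁+j₂−J=1  J+j₁−j₂=1  J−j₁+j₂=1  j₁+j₂+J+1=4
(j₁±m₁, j₂±m₂, J±M) = (1,1,2,0,2,0)
P² = 1/2
sum k=1..1:
  [1] −1/1 = -1
S = -1
C² = P²·S² = 1/2 ; C = -0.707107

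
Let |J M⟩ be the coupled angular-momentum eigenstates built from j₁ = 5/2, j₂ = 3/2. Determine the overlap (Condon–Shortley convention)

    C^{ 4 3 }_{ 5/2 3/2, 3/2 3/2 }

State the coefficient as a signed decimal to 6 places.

√[9·0!5!3!/9! · 4!1!3!0!7!1!] = √(12960)
  +(−1)^0/∏(0,0,1,3,4,0)! = 1/144  (running 1/144)
⟨..|..⟩ = √(12960)·(1/144) = +0.790569

+√(5/8) = +0.790569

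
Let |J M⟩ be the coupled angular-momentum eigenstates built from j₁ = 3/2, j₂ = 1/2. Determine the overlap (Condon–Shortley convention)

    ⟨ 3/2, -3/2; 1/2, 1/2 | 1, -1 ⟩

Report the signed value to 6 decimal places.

-0.866025  (= −√(3/4))

j₁+j₂−J=1  J+j₁−j₂=2  J−j₁+j₂=0  j₁+j₂+J+1=4
(j₁±m₁, j₂±m₂, J±M) = (0,3,1,0,0,2)
P² = 3
sum k=1..1:
  [1] −1/2 = -1/2
S = -1/2
C² = P²·S² = 3/4 ; C = -0.866025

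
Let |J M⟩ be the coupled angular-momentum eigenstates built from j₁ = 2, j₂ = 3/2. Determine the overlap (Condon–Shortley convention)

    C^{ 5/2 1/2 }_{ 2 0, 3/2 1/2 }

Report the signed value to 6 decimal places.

−√(3/35) = -0.292770

√[6·1!3!2!/7! · 2!2!2!1!3!2!] = √(48/35)
  +(−1)^0/∏(0,1,2,2,1,0)! = 1/4  (running 1/4)
  +(−1)^1/∏(1,0,1,1,2,1)! = -1/2  (running -1/4)
⟨..|..⟩ = √(48/35)·(-1/4) = -0.292770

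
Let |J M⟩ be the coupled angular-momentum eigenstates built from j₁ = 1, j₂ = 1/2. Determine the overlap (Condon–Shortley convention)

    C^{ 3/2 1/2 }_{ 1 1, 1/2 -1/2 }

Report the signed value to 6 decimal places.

+0.577350

√[4·0!2!1!/4! · 2!0!0!1!2!1!] = √(4/3)
  +(−1)^0/∏(0,0,0,0,2,1)! = 1/2  (running 1/2)
⟨..|..⟩ = √(4/3)·(1/2) = +0.577350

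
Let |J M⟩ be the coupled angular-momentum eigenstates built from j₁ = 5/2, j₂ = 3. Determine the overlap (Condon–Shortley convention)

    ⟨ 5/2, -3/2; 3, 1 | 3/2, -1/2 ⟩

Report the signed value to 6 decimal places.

j₁+j₂−J=4  J+j₁−j₂=1  J−j₁+j₂=2  j₁+j₂+J+1=8
(j₁±m₁, j₂±m₂, J±M) = (1,4,4,2,1,2)
P² = 384/35
sum k=3..4:
  [3] −1/6 = -1/6
  [4] +1/48 = 1/48
S = -7/48
C² = P²·S² = 7/30 ; C = -0.483046

-0.483046  (= −√(7/30))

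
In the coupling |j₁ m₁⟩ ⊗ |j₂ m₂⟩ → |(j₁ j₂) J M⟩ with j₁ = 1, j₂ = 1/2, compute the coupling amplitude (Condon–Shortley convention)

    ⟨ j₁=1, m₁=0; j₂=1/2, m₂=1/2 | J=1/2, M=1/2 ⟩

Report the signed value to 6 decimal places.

√[2·1!1!0!/3! · 1!1!1!0!1!0!] = √(1/3)
  +(−1)^1/∏(1,0,0,0,1,0)! = -1  (running -1)
⟨..|..⟩ = √(1/3)·(-1) = -0.577350

−√(1/3) ≈ -0.577350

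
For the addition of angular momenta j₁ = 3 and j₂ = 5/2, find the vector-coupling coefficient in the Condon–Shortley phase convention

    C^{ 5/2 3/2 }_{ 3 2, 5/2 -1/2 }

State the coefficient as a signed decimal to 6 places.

j₁+j₂−J=3  J+j₁−j₂=3  J−j₁+j₂=2  j₁+j₂+J+1=9
(j₁±m₁, j₂±m₂, J±M) = (5,1,2,3,4,1)
P² = 288/7
sum k=0..1:
  [0] +1/24 = 1/24
  [1] −1/12 = -1/12
S = -1/24
C² = P²·S² = 1/14 ; C = -0.267261

-0.267261  (= −√(1/14))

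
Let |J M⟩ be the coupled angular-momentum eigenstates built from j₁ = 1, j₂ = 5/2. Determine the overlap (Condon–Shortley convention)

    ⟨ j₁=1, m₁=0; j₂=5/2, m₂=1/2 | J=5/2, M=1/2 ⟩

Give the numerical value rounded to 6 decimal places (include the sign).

j₁+j₂−J=1  J+j₁−j₂=1  J−j₁+j₂=4  j₁+j₂+J+1=7
(j₁±m₁, j₂±m₂, J±M) = (1,1,3,2,3,2)
P² = 144/35
sum k=0..1:
  [0] +1/6 = 1/6
  [1] −1/4 = -1/4
S = -1/12
C² = P²·S² = 1/35 ; C = -0.169031

-0.169031  (= −√(1/35))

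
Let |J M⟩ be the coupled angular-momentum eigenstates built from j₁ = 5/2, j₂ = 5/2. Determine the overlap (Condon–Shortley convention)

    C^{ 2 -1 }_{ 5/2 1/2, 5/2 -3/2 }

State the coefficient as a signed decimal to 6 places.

√[5·3!2!2!/8! · 3!2!1!4!1!3!] = √(36/7)
  +(−1)^0/∏(0,3,2,1,0,1)! = 1/12  (running 1/12)
  +(−1)^1/∏(1,2,1,0,1,2)! = -1/4  (running -1/6)
⟨..|..⟩ = √(36/7)·(-1/6) = -0.377964

-0.377964  (= −√(1/7))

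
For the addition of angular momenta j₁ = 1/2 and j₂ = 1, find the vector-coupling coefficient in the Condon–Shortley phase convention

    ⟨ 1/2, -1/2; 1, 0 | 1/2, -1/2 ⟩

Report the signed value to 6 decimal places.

j₁+j₂−J=1  J+j₁−j₂=0  J−j₁+j₂=1  j₁+j₂+J+1=3
(j₁±m₁, j₂±m₂, J±M) = (0,1,1,1,0,1)
P² = 1/3
sum k=1..1:
  [1] −1/1 = -1
S = -1
C² = P²·S² = 1/3 ; C = -0.577350

−√(1/3) ≈ -0.577350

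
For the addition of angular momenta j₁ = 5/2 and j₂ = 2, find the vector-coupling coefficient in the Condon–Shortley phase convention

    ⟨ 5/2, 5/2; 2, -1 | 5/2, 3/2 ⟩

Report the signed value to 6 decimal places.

triangle: 2!*3!*2!/8! = 24/40320
(j±m)!: 5!*0!*1!*3!*4!*1! = 17280
prefactor² = (2J+1)*Δ*N² = 432/7
  k=0: +1/(0!*2!*0!*1!*3!*1!) = 1/12
Σ = 1/12  ⇒  CG² = 432/7*1/12² = 3/7
CG = +√(3/7) = +0.654654

+0.654654  (= +√(3/7))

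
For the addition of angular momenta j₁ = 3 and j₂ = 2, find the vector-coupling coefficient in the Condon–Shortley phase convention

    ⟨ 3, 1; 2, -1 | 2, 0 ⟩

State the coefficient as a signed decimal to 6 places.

triangle: 3!×3!×1!/8! = 36/40320
(j±m)!: 4!×2!×1!×3!×2!×2! = 1152
prefactor² = (2J+1)×Δ×N² = 36/7
  k=0: +1/(0!×3!×2!×1!×1!×0!) = 1/12
  k=1: −1/(1!×2!×1!×0!×2!×1!) = -1/4
Σ = -1/6  ⇒  CG² = 36/7×(-1/6)² = 1/7
CG = −√(1/7) = -0.377964

−√(1/7) ≈ -0.377964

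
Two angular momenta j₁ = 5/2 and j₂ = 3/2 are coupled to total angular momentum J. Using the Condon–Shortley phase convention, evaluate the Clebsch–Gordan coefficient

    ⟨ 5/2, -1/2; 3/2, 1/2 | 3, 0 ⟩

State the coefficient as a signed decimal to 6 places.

−√(1/5) ≈ -0.447214

triangle: 1!·4!·2!/8! = 48/40320
(j±m)!: 2!·3!·2!·1!·3!·3! = 864
prefactor² = (2J+1)·Δ·N² = 36/5
  k=0: +1/(0!·1!·3!·2!·1!·0!) = 1/12
  k=1: −1/(1!·0!·2!·1!·2!·1!) = -1/4
Σ = -1/6  ⇒  CG² = 36/5·(-1/6)² = 1/5
CG = −√(1/5) = -0.447214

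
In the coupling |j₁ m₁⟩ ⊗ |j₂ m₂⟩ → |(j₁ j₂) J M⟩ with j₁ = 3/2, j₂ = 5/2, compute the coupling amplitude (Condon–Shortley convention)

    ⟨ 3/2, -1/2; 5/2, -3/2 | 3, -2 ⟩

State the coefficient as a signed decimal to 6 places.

√[7·1!2!4!/8! · 1!2!1!4!1!5!] = √(48)
  +(−1)^0/∏(0,1,2,1,0,3)! = 1/12  (running 1/12)
  +(−1)^1/∏(1,0,1,0,1,4)! = -1/24  (running 1/24)
⟨..|..⟩ = √(48)·(1/24) = +0.288675

+√(1/12) = +0.288675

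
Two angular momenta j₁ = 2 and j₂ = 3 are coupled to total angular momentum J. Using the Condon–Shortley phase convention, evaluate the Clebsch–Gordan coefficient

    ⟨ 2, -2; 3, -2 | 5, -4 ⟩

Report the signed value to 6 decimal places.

j₁+j₂−J=0  J+j₁−j₂=4  J−j₁+j₂=6  j₁+j₂+J+1=11
(j₁±m₁, j₂±m₂, J±M) = (0,4,1,5,1,9)
P² = 4976640
sum k=0..0:
  [0] +1/2880 = 1/2880
S = 1/2880
C² = P²·S² = 3/5 ; C = +0.774597

+0.774597  (= +√(3/5))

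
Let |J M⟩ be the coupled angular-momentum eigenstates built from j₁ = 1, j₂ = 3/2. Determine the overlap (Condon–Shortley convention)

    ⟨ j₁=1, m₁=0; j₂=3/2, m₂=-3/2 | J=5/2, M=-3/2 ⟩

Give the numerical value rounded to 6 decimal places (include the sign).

+√(2/5) = +0.632456

triangle: 0!*2!*3!/6! = 12/720
(j±m)!: 1!*1!*0!*3!*1!*4! = 144
prefactor² = (2J+1)*Δ*N² = 72/5
  k=0: +1/(0!*0!*1!*0!*1!*3!) = 1/6
Σ = 1/6  ⇒  CG² = 72/5*1/6² = 2/5
CG = +√(2/5) = +0.632456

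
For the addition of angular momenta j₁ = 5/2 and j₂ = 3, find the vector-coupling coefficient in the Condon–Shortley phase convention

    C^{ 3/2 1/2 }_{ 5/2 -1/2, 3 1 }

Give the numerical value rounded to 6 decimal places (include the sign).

√[4·4!1!2!/8! · 2!3!4!2!2!1!] = √(192/35)
  +(−1)^2/∏(2,2,1,2,0,0)! = 1/8  (running 1/8)
  +(−1)^3/∏(3,1,0,1,1,1)! = -1/6  (running -1/24)
⟨..|..⟩ = √(192/35)·(-1/24) = -0.097590

-0.097590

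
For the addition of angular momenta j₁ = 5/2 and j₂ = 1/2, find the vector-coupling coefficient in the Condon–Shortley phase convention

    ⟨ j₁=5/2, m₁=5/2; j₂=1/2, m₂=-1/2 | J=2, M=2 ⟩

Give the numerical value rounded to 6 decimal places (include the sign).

+√(5/6) = +0.912871

triangle: 1!*4!*0!/6! = 24/720
(j±m)!: 5!*0!*0!*1!*4!*0! = 2880
prefactor² = (2J+1)*Δ*N² = 480
  k=0: +1/(0!*1!*0!*0!*4!*0!) = 1/24
Σ = 1/24  ⇒  CG² = 480*1/24² = 5/6
CG = +√(5/6) = +0.912871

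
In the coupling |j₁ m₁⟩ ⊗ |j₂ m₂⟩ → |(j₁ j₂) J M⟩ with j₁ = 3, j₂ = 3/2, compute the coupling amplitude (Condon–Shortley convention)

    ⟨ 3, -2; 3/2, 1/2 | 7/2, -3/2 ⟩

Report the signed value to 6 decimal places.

triangle: 1!·5!·2!/9! = 240/362880
(j±m)!: 1!·5!·2!·1!·2!·5! = 57600
prefactor² = (2J+1)·Δ·N² = 6400/21
  k=0: +1/(0!·1!·5!·2!·0!·0!) = 1/240
  k=1: −1/(1!·0!·4!·1!·1!·1!) = -1/24
Σ = -3/80  ⇒  CG² = 6400/21·(-3/80)² = 3/7
CG = −√(3/7) = -0.654654

-0.654654  (= −√(3/7))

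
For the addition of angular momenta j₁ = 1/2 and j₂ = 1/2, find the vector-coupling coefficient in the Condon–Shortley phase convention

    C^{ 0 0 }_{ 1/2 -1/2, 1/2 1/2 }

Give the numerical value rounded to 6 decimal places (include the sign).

√[1·1!0!0!/2! · 0!1!1!0!0!0!] = √(1/2)
  +(−1)^1/∏(1,0,0,0,0,0)! = -1  (running -1)
⟨..|..⟩ = √(1/2)·(-1) = -0.707107

−√(1/2) ≈ -0.707107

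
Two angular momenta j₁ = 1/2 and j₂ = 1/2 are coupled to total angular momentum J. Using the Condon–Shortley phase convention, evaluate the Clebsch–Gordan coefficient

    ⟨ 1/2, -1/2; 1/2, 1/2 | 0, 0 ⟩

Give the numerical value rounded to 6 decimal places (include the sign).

√[1·1!0!0!/2! · 0!1!1!0!0!0!] = √(1/2)
  +(−1)^1/∏(1,0,0,0,0,0)! = -1  (running -1)
⟨..|..⟩ = √(1/2)·(-1) = -0.707107

−√(1/2) = -0.707107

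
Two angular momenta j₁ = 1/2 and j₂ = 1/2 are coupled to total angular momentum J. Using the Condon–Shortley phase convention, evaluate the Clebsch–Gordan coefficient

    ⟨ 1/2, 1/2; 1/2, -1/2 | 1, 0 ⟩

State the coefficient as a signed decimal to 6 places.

+√(1/2) = +0.707107

triangle: 0!·1!·1!/3! = 1/6
(j±m)!: 1!·0!·0!·1!·1!·1! = 1
prefactor² = (2J+1)·Δ·N² = 1/2
  k=0: +1/(0!·0!·0!·0!·1!·1!) = 1
Σ = 1  ⇒  CG² = 1/2·1² = 1/2
CG = +√(1/2) = +0.707107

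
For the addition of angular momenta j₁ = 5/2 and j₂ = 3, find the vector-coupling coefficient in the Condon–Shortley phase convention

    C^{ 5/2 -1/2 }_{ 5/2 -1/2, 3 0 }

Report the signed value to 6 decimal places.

triangle: 3!×2!×3!/9! = 72/362880
(j±m)!: 2!×3!×3!×3!×2!×3! = 5184
prefactor² = (2J+1)×Δ×N² = 216/35
  k=1: −1/(1!×2!×2!×2!×0!×1!) = -1/8
  k=2: +1/(2!×1!×1!×1!×1!×2!) = 1/4
  k=3: −1/(3!×0!×0!×0!×2!×3!) = -1/72
Σ = 1/9  ⇒  CG² = 216/35×1/9² = 8/105
CG = +√(8/105) = +0.276026

+√(8/105) = +0.276026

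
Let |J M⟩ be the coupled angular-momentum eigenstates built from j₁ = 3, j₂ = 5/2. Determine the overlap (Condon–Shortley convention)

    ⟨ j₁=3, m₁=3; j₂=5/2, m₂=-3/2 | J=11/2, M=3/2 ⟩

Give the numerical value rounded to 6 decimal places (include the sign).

+0.123091  (= +√(1/66))

triangle: 0!×6!×5!/12! = 86400/479001600
(j±m)!: 6!×0!×1!×4!×7!×4! = 2090188800
prefactor² = (2J+1)×Δ×N² = 49766400/11
  k=0: +1/(0!×0!×0!×1!×6!×4!) = 1/17280
Σ = 1/17280  ⇒  CG² = 49766400/11×1/17280² = 1/66
CG = +√(1/66) = +0.123091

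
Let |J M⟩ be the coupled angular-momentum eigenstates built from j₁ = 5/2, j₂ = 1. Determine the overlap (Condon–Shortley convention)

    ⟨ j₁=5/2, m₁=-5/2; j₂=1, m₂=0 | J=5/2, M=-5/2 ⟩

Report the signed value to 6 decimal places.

-0.845154

√[6·1!4!1!/7! · 0!5!1!1!0!5!] = √(2880/7)
  +(−1)^1/∏(1,0,4,0,0,1)! = -1/24  (running -1/24)
⟨..|..⟩ = √(2880/7)·(-1/24) = -0.845154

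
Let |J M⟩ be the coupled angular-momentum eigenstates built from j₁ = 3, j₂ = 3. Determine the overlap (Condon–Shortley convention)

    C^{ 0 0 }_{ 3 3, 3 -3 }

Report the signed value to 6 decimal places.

+√(1/7) ≈ +0.377964

triangle: 6!·0!·0!/7! = 720/5040
(j±m)!: 6!·0!·0!·6!·0!·0! = 518400
prefactor² = (2J+1)·Δ·N² = 518400/7
  k=0: +1/(0!·6!·0!·0!·0!·0!) = 1/720
Σ = 1/720  ⇒  CG² = 518400/7·1/720² = 1/7
CG = +√(1/7) = +0.377964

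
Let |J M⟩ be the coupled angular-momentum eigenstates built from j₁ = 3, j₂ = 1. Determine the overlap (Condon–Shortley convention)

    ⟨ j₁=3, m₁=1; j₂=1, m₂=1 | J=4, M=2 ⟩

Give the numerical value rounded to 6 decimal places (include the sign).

triangle: 0!*6!*2!/9! = 1440/362880
(j±m)!: 4!*2!*2!*0!*6!*2! = 138240
prefactor² = (2J+1)*Δ*N² = 34560/7
  k=0: +1/(0!*0!*2!*2!*4!*0!) = 1/96
Σ = 1/96  ⇒  CG² = 34560/7*1/96² = 15/28
CG = +√(15/28) = +0.731925

+0.731925  (= +√(15/28))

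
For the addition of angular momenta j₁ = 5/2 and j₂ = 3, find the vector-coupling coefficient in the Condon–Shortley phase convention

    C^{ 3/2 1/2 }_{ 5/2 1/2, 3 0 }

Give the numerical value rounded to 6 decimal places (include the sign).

+0.338062  (= +√(4/35))

j₁+j₂−J=4  J+j₁−j₂=1  J−j₁+j₂=2  j₁+j₂+J+1=8
(j₁±m₁, j₂±m₂, J±M) = (3,2,3,3,2,1)
P² = 144/35
sum k=1..2:
  [1] −1/12 = -1/12
  [2] +1/4 = 1/4
S = 1/6
C² = P²·S² = 4/35 ; C = +0.338062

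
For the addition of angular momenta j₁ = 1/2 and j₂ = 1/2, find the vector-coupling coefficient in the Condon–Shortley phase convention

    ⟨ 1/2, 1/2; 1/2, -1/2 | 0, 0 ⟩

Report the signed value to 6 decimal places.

triangle: 1!*0!*0!/2! = 1/2
(j±m)!: 1!*0!*0!*1!*0!*0! = 1
prefactor² = (2J+1)*Δ*N² = 1/2
  k=0: +1/(0!*1!*0!*0!*0!*0!) = 1
Σ = 1  ⇒  CG² = 1/2*1² = 1/2
CG = +√(1/2) = +0.707107

+0.707107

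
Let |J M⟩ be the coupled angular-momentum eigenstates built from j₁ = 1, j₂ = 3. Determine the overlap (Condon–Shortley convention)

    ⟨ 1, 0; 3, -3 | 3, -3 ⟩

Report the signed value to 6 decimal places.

+√(3/4) = +0.866025

√[7·1!1!5!/8! · 1!1!0!6!0!6!] = √(10800)
  +(−1)^0/∏(0,1,1,0,0,5)! = 1/120  (running 1/120)
⟨..|..⟩ = √(10800)·(1/120) = +0.866025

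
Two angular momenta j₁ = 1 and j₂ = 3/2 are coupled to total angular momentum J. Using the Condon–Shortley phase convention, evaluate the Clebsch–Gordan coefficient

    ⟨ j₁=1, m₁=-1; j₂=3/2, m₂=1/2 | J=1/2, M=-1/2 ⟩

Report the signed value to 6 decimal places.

+0.408248  (= +√(1/6))

√[2·2!0!1!/4! · 0!2!2!1!0!1!] = √(2/3)
  +(−1)^2/∏(2,0,0,0,0,1)! = 1/2  (running 1/2)
⟨..|..⟩ = √(2/3)·(1/2) = +0.408248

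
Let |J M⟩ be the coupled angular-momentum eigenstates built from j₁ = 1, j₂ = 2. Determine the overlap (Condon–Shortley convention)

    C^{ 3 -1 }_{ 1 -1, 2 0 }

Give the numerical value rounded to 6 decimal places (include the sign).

+0.632456

√[7·0!2!4!/7! · 0!2!2!2!2!4!] = √(128/5)
  +(−1)^0/∏(0,0,2,2,0,2)! = 1/8  (running 1/8)
⟨..|..⟩ = √(128/5)·(1/8) = +0.632456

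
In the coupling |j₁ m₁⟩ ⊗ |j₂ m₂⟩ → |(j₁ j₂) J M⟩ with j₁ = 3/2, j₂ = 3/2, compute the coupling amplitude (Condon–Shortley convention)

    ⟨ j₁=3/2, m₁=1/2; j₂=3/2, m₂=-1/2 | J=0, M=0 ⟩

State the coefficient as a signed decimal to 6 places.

√[1·3!0!0!/4! · 2!1!1!2!0!0!] = √(1)
  +(−1)^1/∏(1,2,0,0,0,0)! = -1/2  (running -1/2)
⟨..|..⟩ = √(1)·(-1/2) = -0.500000

−√(1/4) ≈ -0.500000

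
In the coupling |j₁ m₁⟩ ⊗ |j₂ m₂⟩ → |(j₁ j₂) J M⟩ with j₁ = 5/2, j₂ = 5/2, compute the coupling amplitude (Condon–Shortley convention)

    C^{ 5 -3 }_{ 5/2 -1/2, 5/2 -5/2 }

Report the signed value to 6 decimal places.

j₁+j₂−J=0  J+j₁−j₂=5  J−j₁+j₂=5  j₁+j₂+J+1=11
(j₁±m₁, j₂±m₂, J±M) = (2,3,0,5,2,8)
P² = 460800
sum k=0..0:
  [0] +1/1440 = 1/1440
S = 1/1440
C² = P²·S² = 2/9 ; C = +0.471405

+√(2/9) ≈ +0.471405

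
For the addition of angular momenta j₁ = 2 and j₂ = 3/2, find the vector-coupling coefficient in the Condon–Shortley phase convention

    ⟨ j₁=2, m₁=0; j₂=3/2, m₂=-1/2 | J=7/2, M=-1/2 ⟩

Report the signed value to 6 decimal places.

+√(18/35) = +0.717137

triangle: 0!×4!×3!/8! = 144/40320
(j±m)!: 2!×2!×1!×2!×3!×4! = 1152
prefactor² = (2J+1)×Δ×N² = 1152/35
  k=0: +1/(0!×0!×2!×1!×2!×2!) = 1/8
Σ = 1/8  ⇒  CG² = 1152/35×1/8² = 18/35
CG = +√(18/35) = +0.717137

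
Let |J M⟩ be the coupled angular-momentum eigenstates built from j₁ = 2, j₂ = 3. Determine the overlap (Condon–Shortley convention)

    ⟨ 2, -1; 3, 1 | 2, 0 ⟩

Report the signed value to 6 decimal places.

triangle: 3!·1!·3!/8! = 36/40320
(j±m)!: 1!·3!·4!·2!·2!·2! = 1152
prefactor² = (2J+1)·Δ·N² = 36/7
  k=2: +1/(2!·1!·1!·2!·0!·1!) = 1/4
  k=3: −1/(3!·0!·0!·1!·1!·2!) = -1/12
Σ = 1/6  ⇒  CG² = 36/7·1/6² = 1/7
CG = +√(1/7) = +0.377964

+0.377964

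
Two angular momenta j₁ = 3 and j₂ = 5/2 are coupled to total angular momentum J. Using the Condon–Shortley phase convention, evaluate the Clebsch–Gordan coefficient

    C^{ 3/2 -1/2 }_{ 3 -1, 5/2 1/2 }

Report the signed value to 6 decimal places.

-0.097590

triangle: 4!*2!*1!/8! = 48/40320
(j±m)!: 2!*4!*3!*2!*1!*2! = 1152
prefactor² = (2J+1)*Δ*N² = 192/35
  k=2: +1/(2!*2!*2!*1!*0!*0!) = 1/8
  k=3: −1/(3!*1!*1!*0!*1!*1!) = -1/6
Σ = -1/24  ⇒  CG² = 192/35*(-1/24)² = 1/105
CG = −√(1/105) = -0.097590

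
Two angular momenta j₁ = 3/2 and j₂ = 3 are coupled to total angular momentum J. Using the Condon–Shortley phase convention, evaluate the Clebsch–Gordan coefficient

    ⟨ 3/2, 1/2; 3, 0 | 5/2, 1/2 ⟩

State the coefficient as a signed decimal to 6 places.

−√(6/35) = -0.414039

√[6·2!1!4!/8! · 2!1!3!3!3!2!] = √(216/35)
  +(−1)^0/∏(0,2,1,3,0,1)! = 1/12  (running 1/12)
  +(−1)^1/∏(1,1,0,2,1,2)! = -1/4  (running -1/6)
⟨..|..⟩ = √(216/35)·(-1/6) = -0.414039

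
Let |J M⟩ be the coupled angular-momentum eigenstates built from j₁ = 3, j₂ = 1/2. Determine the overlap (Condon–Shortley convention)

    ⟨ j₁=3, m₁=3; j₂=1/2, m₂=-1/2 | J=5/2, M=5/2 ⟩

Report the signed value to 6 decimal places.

+√(6/7) = +0.925820

triangle: 1!·5!·0!/7! = 120/5040
(j±m)!: 6!·0!·0!·1!·5!·0! = 86400
prefactor² = (2J+1)·Δ·N² = 86400/7
  k=0: +1/(0!·1!·0!·0!·5!·0!) = 1/120
Σ = 1/120  ⇒  CG² = 86400/7·1/120² = 6/7
CG = +√(6/7) = +0.925820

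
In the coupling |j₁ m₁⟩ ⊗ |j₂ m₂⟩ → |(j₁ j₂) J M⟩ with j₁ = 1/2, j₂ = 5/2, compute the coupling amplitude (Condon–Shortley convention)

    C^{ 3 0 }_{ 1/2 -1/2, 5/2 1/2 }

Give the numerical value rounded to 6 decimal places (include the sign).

triangle: 0!*1!*5!/7! = 120/5040
(j±m)!: 0!*1!*3!*2!*3!*3! = 432
prefactor² = (2J+1)*Δ*N² = 72
  k=0: +1/(0!*0!*1!*3!*0!*2!) = 1/12
Σ = 1/12  ⇒  CG² = 72*1/12² = 1/2
CG = +√(1/2) = +0.707107

+0.707107  (= +√(1/2))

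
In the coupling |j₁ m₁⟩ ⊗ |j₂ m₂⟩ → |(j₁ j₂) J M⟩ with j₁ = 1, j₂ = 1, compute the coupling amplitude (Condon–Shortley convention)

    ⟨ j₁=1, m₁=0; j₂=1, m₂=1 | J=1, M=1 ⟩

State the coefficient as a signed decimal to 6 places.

j₁+j₂−J=1  J+j₁−j₂=1  J−j₁+j₂=1  j₁+j₂+J+1=4
(j₁±m₁, j₂±m₂, J±M) = (1,1,2,0,2,0)
P² = 1/2
sum k=1..1:
  [1] −1/1 = -1
S = -1
C² = P²·S² = 1/2 ; C = -0.707107

−√(1/2) = -0.707107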